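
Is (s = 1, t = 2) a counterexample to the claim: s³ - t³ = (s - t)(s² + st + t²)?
No

Substituting s = 1, t = 2:
LHS = 1³ - 2³ = -7
RHS = (1 - 2)(1² + 1·2 + 2²) = -7

The sides agree, so this pair does not disprove the claim.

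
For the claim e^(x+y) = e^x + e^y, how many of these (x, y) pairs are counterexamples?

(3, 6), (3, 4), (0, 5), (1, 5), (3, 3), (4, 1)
6

Testing each pair:
(3, 6): LHS = e^9 ≈ 8103, RHS = e^3 + e^6 ≈ 423.5 → counterexample
(3, 4): LHS = e^7 ≈ 1097, RHS = e^3 + e^4 ≈ 74.68 → counterexample
(0, 5): LHS = e^5 ≈ 148.4, RHS = 1 + e^5 ≈ 149.4 → counterexample
(1, 5): LHS = e^6 ≈ 403.4, RHS = e + e^5 ≈ 151.1 → counterexample
(3, 3): LHS = e^6 ≈ 403.4, RHS = 2·e^3 ≈ 40.17 → counterexample
(4, 1): LHS = e^5 ≈ 148.4, RHS = e + e^4 ≈ 57.32 → counterexample

That makes 6 counterexamples.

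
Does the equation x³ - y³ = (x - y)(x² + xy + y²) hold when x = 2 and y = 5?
Substituting x = 2, y = 5:

LHS = 2³ - 5³ = -117
RHS = (2 - 5)(2² + 2·5 + 5²) = -117

LHS = RHS, so the equation holds at this point.

Answer: Holds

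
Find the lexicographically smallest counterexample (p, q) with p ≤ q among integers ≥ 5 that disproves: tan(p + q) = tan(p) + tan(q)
(p, q) = (5, 5)

Substituting (5, 5) into the claim:
LHS = tan(5 + 5) = tan(10) ≈ 0.6484
RHS = tan(5) + tan(5) = 2·tan(5) ≈ -6.761

Since LHS ≠ RHS, this pair disproves the claim, and no lexicographically smaller pair (p ≤ q, integers ≥ 5) does.

For instance (5, 6) is also a counterexample (LHS = tan(11) ≈ -226, RHS = tan(5) + tan(6) ≈ -3.672), but it's lexicographically larger.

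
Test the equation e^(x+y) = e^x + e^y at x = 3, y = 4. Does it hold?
Fails

Substituting x = 3, y = 4:

LHS = e^(3+4) = e^7 ≈ 1097
RHS = e^3 + e^4 ≈ 74.68

LHS ≠ RHS, so the equation does not hold at this point.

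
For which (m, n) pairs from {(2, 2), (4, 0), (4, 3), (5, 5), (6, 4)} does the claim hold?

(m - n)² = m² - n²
(2, 2), (4, 0), (5, 5)

Testing each pair:
(2, 2): LHS = 0, RHS = 0 → holds
(4, 0): LHS = 16, RHS = 16 → holds
(4, 3): LHS = 1, RHS = 7 → fails
(5, 5): LHS = 0, RHS = 0 → holds
(6, 4): LHS = 4, RHS = 20 → fails

3 of 5 pairs satisfy the claim.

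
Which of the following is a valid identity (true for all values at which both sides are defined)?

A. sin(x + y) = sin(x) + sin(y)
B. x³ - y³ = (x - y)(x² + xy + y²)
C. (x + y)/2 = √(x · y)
B

A: fails at (6, 7) — LHS = sin(13) ≈ 0.4202, RHS = sin(6) + sin(7) ≈ 0.3776.
B: holds — e.g. at (3, 5), both sides equal -98.
C: fails at (3, 5) — LHS = 4, RHS = √(15) ≈ 3.873.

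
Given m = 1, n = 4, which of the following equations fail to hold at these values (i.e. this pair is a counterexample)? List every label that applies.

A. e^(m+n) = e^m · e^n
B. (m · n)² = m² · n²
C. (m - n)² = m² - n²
Evaluating each claim at the given values:
A. LHS = e^5 ≈ 148.4, RHS = e^5 ≈ 148.4 → holds here (LHS = RHS)
B. LHS = 16, RHS = 16 → holds here (LHS = RHS)
C. LHS = 9, RHS = -15 → fails here (LHS ≠ RHS)

Answer: C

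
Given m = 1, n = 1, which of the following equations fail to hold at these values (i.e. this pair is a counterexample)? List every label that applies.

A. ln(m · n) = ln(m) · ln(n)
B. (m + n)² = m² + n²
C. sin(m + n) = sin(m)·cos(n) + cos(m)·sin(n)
B

Evaluating each claim at the given values:
A. LHS = 0, RHS = 0 → holds here (LHS = RHS)
B. LHS = 4, RHS = 2 → fails here (LHS ≠ RHS)
C. LHS = sin(2) ≈ 0.9093, RHS = 2·sin(1)·cos(1) ≈ 0.9093 → holds here (LHS = RHS)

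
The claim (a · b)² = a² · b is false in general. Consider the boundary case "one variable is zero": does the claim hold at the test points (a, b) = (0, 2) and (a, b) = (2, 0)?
Yes, holds at both test points

At (0, 2): LHS = 0, RHS = 0 → equal
At (2, 0): LHS = 0, RHS = 0 → equal

So the claim does hold at both of these boundary points, even though it is not an identity.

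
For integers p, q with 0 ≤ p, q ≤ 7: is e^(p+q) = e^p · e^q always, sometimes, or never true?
The identity holds for every pair in the range. For instance at (p, q) = (7, 4): both sides equal e^11 ≈ 59874.1.

Answer: Always true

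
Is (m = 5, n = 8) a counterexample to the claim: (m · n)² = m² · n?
Substituting m = 5, n = 8:
LHS = (5 · 8)² = 1600
RHS = 5² · 8 = 200

Since LHS ≠ RHS, this pair disproves the claim.

Answer: Yes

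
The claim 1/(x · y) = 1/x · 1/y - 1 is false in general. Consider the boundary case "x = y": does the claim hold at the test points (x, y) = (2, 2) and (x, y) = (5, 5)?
At (2, 2): LHS = 1/4 ≠ RHS = -3/4
At (5, 5): LHS = 1/25 ≠ RHS = -24/25

Answer: No, fails at both test points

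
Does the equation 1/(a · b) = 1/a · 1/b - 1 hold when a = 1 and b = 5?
Fails

Substituting a = 1, b = 5:

LHS = 1/(1 · 5) = 1/5
RHS = 1/1 · 1/5 - 1 = -4/5

LHS ≠ RHS, so the equation does not hold at this point.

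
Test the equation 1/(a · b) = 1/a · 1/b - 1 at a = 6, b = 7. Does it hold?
Substituting a = 6, b = 7:

LHS = 1/(6 · 7) = 1/42
RHS = 1/6 · 1/7 - 1 = -41/42

LHS ≠ RHS, so the equation does not hold at this point.

Answer: Fails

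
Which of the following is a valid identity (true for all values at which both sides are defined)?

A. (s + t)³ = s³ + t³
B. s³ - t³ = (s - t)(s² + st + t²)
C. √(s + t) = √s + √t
A: fails at (4, 4) — LHS = 512, RHS = 128.
B: holds — e.g. at (6, 7), both sides equal -127.
C: fails at (1, 4) — LHS = √(5) ≈ 2.236, RHS = 3.

Answer: B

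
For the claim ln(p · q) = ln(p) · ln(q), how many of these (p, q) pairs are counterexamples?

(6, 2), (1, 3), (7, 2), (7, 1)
Testing each pair:
(6, 2): LHS = ln(12) ≈ 2.485, RHS = ln(2)·ln(6) ≈ 1.242 → counterexample
(1, 3): LHS = ln(3) ≈ 1.099, RHS = 0 → counterexample
(7, 2): LHS = ln(14) ≈ 2.639, RHS = ln(2)·ln(7) ≈ 1.349 → counterexample
(7, 1): LHS = ln(7) ≈ 1.946, RHS = 0 → counterexample

That makes 4 counterexamples.

Answer: 4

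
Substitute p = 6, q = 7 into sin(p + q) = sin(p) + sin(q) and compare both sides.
LHS = sin(6 + 7) = sin(13) ≈ 0.4202
RHS = sin(6) + sin(7) ≈ 0.3776

LHS ≠ RHS (they differ by about 0.0426), so the equation does not hold here.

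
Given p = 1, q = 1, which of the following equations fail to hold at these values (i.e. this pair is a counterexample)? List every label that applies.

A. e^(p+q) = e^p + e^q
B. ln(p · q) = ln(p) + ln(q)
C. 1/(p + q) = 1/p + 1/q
A, C

Evaluating each claim at the given values:
A. LHS = e^2 ≈ 7.389, RHS = 2·e ≈ 5.437 → fails here (LHS ≠ RHS)
B. LHS = 0, RHS = 0 → holds here (LHS = RHS)
C. LHS = 1/2, RHS = 2 → fails here (LHS ≠ RHS)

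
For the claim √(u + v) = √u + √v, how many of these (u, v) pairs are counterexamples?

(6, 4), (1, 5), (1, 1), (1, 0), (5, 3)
4

Testing each pair:
(6, 4): LHS = √(10) ≈ 3.162, RHS = 2 + √(6) ≈ 4.449 → counterexample
(1, 5): LHS = √(6) ≈ 2.449, RHS = 1 + √(5) ≈ 3.236 → counterexample
(1, 1): LHS = √(2) ≈ 1.414, RHS = 2 → counterexample
(1, 0): LHS = 1, RHS = 1 → satisfies claim
(5, 3): LHS = 2·√(2) ≈ 2.828, RHS = √(3) + √(5) ≈ 3.968 → counterexample

That makes 4 counterexamples.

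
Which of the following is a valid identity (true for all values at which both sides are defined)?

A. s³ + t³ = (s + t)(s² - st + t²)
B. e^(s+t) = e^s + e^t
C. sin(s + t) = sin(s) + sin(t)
A

A: holds — e.g. at (4, 4), both sides equal 128.
B: fails at (3, 7) — LHS = e^10 ≈ 22026.5, RHS = e^3 + e^7 ≈ 1117.
C: fails at (6, 7) — LHS = sin(13) ≈ 0.4202, RHS = sin(6) + sin(7) ≈ 0.3776.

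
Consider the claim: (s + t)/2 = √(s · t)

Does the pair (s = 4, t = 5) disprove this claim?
Yes

Substituting s = 4, t = 5:
LHS = (4 + 5)/2 = 9/2
RHS = √(4 · 5) = 2·√(5) ≈ 4.472

Since LHS ≠ RHS, this pair disproves the claim.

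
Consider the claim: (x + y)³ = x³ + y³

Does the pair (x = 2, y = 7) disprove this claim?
Yes

Substituting x = 2, y = 7:
LHS = (2 + 7)³ = 729
RHS = 2³ + 7³ = 351

Since LHS ≠ RHS, this pair disproves the claim.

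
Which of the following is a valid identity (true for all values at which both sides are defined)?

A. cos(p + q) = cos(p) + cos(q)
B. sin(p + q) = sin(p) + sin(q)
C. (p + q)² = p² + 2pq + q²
C

A: fails at (1, 4) — LHS = cos(5) ≈ 0.2837, RHS = cos(4) + cos(1) ≈ -0.1133.
B: fails at (2, 3) — LHS = sin(5) ≈ -0.9589, RHS = sin(3) + sin(2) ≈ 1.05.
C: holds — e.g. at (3, 4), both sides equal 49.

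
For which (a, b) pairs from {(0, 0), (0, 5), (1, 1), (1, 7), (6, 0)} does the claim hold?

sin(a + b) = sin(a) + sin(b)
Testing each pair:
(0, 0): LHS = 0, RHS = 0 → holds
(0, 5): LHS = sin(5) ≈ -0.9589, RHS = sin(5) ≈ -0.9589 → holds
(1, 1): LHS = sin(2) ≈ 0.9093, RHS = 2·sin(1) ≈ 1.683 → fails
(1, 7): LHS = sin(8) ≈ 0.9894, RHS = sin(7) + sin(1) ≈ 1.498 → fails
(6, 0): LHS = sin(6) ≈ -0.2794, RHS = sin(6) ≈ -0.2794 → holds

3 of 5 pairs satisfy the claim.

Answer: (0, 0), (0, 5), (6, 0)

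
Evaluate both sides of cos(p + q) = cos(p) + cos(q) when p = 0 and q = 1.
LHS = cos(0 + 1) = cos(1) ≈ 0.5403
RHS = cos(0) + cos(1) = cos(1) + 1 ≈ 1.54

LHS ≠ RHS (they differ by about 1), so the equation does not hold here.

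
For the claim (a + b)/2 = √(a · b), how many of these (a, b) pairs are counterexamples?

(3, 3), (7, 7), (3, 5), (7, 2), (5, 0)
3

Testing each pair:
(3, 3): LHS = 3, RHS = 3 → satisfies claim
(7, 7): LHS = 7, RHS = 7 → satisfies claim
(3, 5): LHS = 4, RHS = √(15) ≈ 3.873 → counterexample
(7, 2): LHS = 9/2, RHS = √(14) ≈ 3.742 → counterexample
(5, 0): LHS = 5/2, RHS = 0 → counterexample

That makes 3 counterexamples.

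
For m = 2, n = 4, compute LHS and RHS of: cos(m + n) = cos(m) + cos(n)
LHS = cos(2 + 4) = cos(6) ≈ 0.9602
RHS = cos(2) + cos(4) ≈ -1.07

LHS ≠ RHS (they differ by about 2.03), so the equation does not hold here.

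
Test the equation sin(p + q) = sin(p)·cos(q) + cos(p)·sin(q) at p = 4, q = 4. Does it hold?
Holds

Substituting p = 4, q = 4:

LHS = sin(4 + 4) = sin(8) ≈ 0.9894
RHS = sin(4)·cos(4) + cos(4)·sin(4) = 2·sin(4)·cos(4) ≈ 0.9894

LHS = RHS, so the equation holds at this point.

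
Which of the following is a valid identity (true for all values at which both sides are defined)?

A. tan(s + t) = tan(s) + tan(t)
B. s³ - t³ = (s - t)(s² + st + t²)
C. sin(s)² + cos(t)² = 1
B

A: fails at (5, 8) — LHS = tan(13) ≈ 0.463, RHS = tan(8) + tan(5) ≈ -10.18.
B: holds — e.g. at (4, 4), both sides equal 0.
C: fails at (1, 4) — LHS = cos(4)² + sin(1)² ≈ 1.135, RHS = 1.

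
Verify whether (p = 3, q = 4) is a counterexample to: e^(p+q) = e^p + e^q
Yes

Substituting p = 3, q = 4:
LHS = e^(3+4) = e^7 ≈ 1097
RHS = e^3 + e^4 ≈ 74.68

Since LHS ≠ RHS, this pair disproves the claim.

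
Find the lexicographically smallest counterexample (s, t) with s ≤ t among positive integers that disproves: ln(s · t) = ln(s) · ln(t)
(s, t) = (1, 2)

At (1, 1): both sides equal 0, so it holds there.

Substituting (1, 2) into the claim:
LHS = ln(1 · 2) = ln(2) ≈ 0.6931
RHS = ln(1) · ln(2) = 0

Since LHS ≠ RHS, this pair disproves the claim, and no lexicographically smaller pair (s ≤ t, positive integers) does.

For instance (5, 6) is also a counterexample (LHS = ln(30) ≈ 3.401, RHS = ln(5)·ln(6) ≈ 2.884), but it's lexicographically larger.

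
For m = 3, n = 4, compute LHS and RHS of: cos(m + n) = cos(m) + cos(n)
LHS = cos(3 + 4) = cos(7) ≈ 0.7539
RHS = cos(3) + cos(4) ≈ -1.644

LHS ≠ RHS (they differ by about 2.398), so the equation does not hold here.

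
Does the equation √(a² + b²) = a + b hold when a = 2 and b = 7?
Substituting a = 2, b = 7:

LHS = √(2² + 7²) = √(53) ≈ 7.28
RHS = 2 + 7 = 9

LHS ≠ RHS, so the equation does not hold at this point.

Answer: Fails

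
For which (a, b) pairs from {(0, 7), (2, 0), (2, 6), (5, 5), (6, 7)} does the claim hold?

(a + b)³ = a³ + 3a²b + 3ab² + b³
All pairs

Testing each pair:
(0, 7): LHS = 343, RHS = 343 → holds
(2, 0): LHS = 8, RHS = 8 → holds
(2, 6): LHS = 512, RHS = 512 → holds
(5, 5): LHS = 1000, RHS = 1000 → holds
(6, 7): LHS = 2197, RHS = 2197 → holds

Every pair satisfies the claim.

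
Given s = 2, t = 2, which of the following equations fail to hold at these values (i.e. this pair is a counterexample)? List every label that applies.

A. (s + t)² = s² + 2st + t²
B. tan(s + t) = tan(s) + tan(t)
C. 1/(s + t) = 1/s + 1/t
Evaluating each claim at the given values:
A. LHS = 16, RHS = 16 → holds here (LHS = RHS)
B. LHS = tan(4) ≈ 1.158, RHS = 2·tan(2) ≈ -4.37 → fails here (LHS ≠ RHS)
C. LHS = 1/4, RHS = 1 → fails here (LHS ≠ RHS)

Answer: B, C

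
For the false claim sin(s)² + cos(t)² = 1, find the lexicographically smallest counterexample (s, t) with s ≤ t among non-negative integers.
(s, t) = (0, 1)

Substituting (0, 1) into the claim:
LHS = sin(0)² + cos(1)² = cos(1)² ≈ 0.2919
RHS = 1

Since LHS ≠ RHS, this pair disproves the claim, and no lexicographically smaller pair (s ≤ t, non-negative integers) does.

For instance (1, 4) is also a counterexample (LHS = cos(4)² + sin(1)² ≈ 1.135, RHS = 1), but it's lexicographically larger.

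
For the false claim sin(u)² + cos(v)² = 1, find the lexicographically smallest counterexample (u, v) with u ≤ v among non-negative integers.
(u, v) = (0, 1)

Substituting (0, 1) into the claim:
LHS = sin(0)² + cos(1)² = cos(1)² ≈ 0.2919
RHS = 1

Since LHS ≠ RHS, this pair disproves the claim, and no lexicographically smaller pair (u ≤ v, non-negative integers) does.

For instance (1, 7) is also a counterexample (LHS = cos(7)² + sin(1)² ≈ 1.276, RHS = 1), but it's lexicographically larger.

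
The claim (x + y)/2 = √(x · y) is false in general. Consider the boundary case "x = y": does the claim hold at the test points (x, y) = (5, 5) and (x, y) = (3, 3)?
At (5, 5): LHS = 5, RHS = 5 → equal
At (3, 3): LHS = 3, RHS = 3 → equal

So the claim does hold at both of these boundary points, even though it is not an identity.

Answer: Yes, holds at both test points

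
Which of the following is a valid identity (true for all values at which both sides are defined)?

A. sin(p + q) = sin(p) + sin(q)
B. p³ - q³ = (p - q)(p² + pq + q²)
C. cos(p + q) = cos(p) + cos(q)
B

A: fails at (2, 4) — LHS = sin(6) ≈ -0.2794, RHS = sin(4) + sin(2) ≈ 0.1525.
B: holds — e.g. at (1, 4), both sides equal -63.
C: fails at (3, 5) — LHS = cos(8) ≈ -0.1455, RHS = cos(3) + cos(5) ≈ -0.7063.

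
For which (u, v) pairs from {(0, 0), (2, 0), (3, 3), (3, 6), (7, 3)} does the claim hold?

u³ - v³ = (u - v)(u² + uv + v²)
Testing each pair:
(0, 0): LHS = 0, RHS = 0 → holds
(2, 0): LHS = 8, RHS = 8 → holds
(3, 3): LHS = 0, RHS = 0 → holds
(3, 6): LHS = -189, RHS = -189 → holds
(7, 3): LHS = 316, RHS = 316 → holds

Every pair satisfies the claim.

Answer: All pairs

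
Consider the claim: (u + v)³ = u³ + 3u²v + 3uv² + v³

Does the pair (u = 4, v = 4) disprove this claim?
Substituting u = 4, v = 4:
LHS = (4 + 4)³ = 512
RHS = 4³ + 3·4²·4 + 3·4·4² + 4³ = 512

The sides agree, so this pair does not disprove the claim.

Answer: No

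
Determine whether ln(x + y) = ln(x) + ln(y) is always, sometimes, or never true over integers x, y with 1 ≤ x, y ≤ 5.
Sometimes true

It holds at (x, y) = (2, 2) (both sides equal ln(4) ≈ 1.386), but fails at (x, y) = (4, 5) (LHS = ln(9) ≈ 2.197, RHS = ln(4) + ln(5) ≈ 2.996).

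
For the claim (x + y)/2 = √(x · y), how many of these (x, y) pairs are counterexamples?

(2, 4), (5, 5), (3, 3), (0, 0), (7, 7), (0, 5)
Testing each pair:
(2, 4): LHS = 3, RHS = 2·√(2) ≈ 2.828 → counterexample
(5, 5): LHS = 5, RHS = 5 → satisfies claim
(3, 3): LHS = 3, RHS = 3 → satisfies claim
(0, 0): LHS = 0, RHS = 0 → satisfies claim
(7, 7): LHS = 7, RHS = 7 → satisfies claim
(0, 5): LHS = 5/2, RHS = 0 → counterexample

That makes 2 counterexamples.

Answer: 2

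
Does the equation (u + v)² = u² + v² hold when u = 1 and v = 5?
Fails

Substituting u = 1, v = 5:

LHS = (1 + 5)² = 36
RHS = 1² + 5² = 26

LHS ≠ RHS, so the equation does not hold at this point.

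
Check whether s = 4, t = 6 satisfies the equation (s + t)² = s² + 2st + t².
Substituting s = 4, t = 6:

LHS = (4 + 6)² = 100
RHS = 4² + 2·4·6 + 6² = 100

LHS = RHS, so the equation holds at this point.

Answer: Holds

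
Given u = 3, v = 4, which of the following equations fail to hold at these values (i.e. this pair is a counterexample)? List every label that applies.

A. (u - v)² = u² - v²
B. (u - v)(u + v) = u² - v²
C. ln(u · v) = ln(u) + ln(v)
A

Evaluating each claim at the given values:
A. LHS = 1, RHS = -7 → fails here (LHS ≠ RHS)
B. LHS = -7, RHS = -7 → holds here (LHS = RHS)
C. LHS = ln(12) ≈ 2.485, RHS = ln(3) + ln(4) ≈ 2.485 → holds here (LHS = RHS)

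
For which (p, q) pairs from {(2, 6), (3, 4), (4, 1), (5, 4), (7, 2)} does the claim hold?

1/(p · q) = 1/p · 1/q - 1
None

Testing each pair:
(2, 6): LHS = 1/12, RHS = -11/12 → fails
(3, 4): LHS = 1/12, RHS = -11/12 → fails
(4, 1): LHS = 1/4, RHS = -3/4 → fails
(5, 4): LHS = 1/20, RHS = -19/20 → fails
(7, 2): LHS = 1/14, RHS = -13/14 → fails

No pair satisfies the claim.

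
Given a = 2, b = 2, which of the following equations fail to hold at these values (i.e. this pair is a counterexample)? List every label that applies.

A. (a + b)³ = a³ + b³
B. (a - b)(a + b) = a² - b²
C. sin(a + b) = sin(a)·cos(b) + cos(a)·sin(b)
A

Evaluating each claim at the given values:
A. LHS = 64, RHS = 16 → fails here (LHS ≠ RHS)
B. LHS = 0, RHS = 0 → holds here (LHS = RHS)
C. LHS = sin(4) ≈ -0.7568, RHS = 2·sin(2)·cos(2) ≈ -0.7568 → holds here (LHS = RHS)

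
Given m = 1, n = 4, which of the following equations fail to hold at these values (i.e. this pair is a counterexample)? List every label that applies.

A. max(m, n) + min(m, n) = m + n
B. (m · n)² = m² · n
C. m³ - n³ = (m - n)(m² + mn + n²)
B

Evaluating each claim at the given values:
A. LHS = 5, RHS = 5 → holds here (LHS = RHS)
B. LHS = 16, RHS = 4 → fails here (LHS ≠ RHS)
C. LHS = -63, RHS = -63 → holds here (LHS = RHS)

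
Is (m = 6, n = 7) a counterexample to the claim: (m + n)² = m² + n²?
Yes

Substituting m = 6, n = 7:
LHS = (6 + 7)² = 169
RHS = 6² + 7² = 85

Since LHS ≠ RHS, this pair disproves the claim.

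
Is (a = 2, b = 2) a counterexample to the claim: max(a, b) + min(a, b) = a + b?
No

Substituting a = 2, b = 2:
LHS = max(2, 2) + min(2, 2) = 4
RHS = 2 + 2 = 4

The sides agree, so this pair does not disprove the claim.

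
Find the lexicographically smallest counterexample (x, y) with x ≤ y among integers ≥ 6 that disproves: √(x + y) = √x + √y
(x, y) = (6, 6)

Substituting (6, 6) into the claim:
LHS = √(6 + 6) = 2·√(3) ≈ 3.464
RHS = √6 + √6 = 2·√(6) ≈ 4.899

Since LHS ≠ RHS, this pair disproves the claim, and no lexicographically smaller pair (x ≤ y, integers ≥ 6) does.

For instance (6, 10) is also a counterexample (LHS = 4, RHS = √(6) + √(10) ≈ 5.612), but it's lexicographically larger.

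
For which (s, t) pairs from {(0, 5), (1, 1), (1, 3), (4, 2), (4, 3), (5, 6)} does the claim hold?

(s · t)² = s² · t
Testing each pair:
(0, 5): LHS = 0, RHS = 0 → holds
(1, 1): LHS = 1, RHS = 1 → holds
(1, 3): LHS = 9, RHS = 3 → fails
(4, 2): LHS = 64, RHS = 32 → fails
(4, 3): LHS = 144, RHS = 48 → fails
(5, 6): LHS = 900, RHS = 150 → fails

2 of 6 pairs satisfy the claim.

Answer: (0, 5), (1, 1)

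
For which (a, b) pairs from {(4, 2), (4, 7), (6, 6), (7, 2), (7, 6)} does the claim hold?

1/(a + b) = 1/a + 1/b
Testing each pair:
(4, 2): LHS = 1/6, RHS = 3/4 → fails
(4, 7): LHS = 1/11, RHS = 11/28 → fails
(6, 6): LHS = 1/12, RHS = 1/3 → fails
(7, 2): LHS = 1/9, RHS = 9/14 → fails
(7, 6): LHS = 1/13, RHS = 13/42 → fails

No pair satisfies the claim.

Answer: None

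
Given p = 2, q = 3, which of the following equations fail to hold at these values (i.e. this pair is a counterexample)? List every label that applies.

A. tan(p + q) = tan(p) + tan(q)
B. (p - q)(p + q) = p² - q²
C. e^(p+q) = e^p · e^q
A

Evaluating each claim at the given values:
A. LHS = tan(5) ≈ -3.381, RHS = tan(2) + tan(3) ≈ -2.328 → fails here (LHS ≠ RHS)
B. LHS = -5, RHS = -5 → holds here (LHS = RHS)
C. LHS = e^5 ≈ 148.4, RHS = e^5 ≈ 148.4 → holds here (LHS = RHS)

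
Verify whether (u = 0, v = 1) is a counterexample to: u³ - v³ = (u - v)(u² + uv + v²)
Substituting u = 0, v = 1:
LHS = 0³ - 1³ = -1
RHS = (0 - 1)(0² + 0·1 + 1²) = -1

The sides agree, so this pair does not disprove the claim.

Answer: No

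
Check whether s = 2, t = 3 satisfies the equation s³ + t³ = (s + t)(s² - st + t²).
Substituting s = 2, t = 3:

LHS = 2³ + 3³ = 35
RHS = (2 + 3)(2² - 2·3 + 3²) = 35

LHS = RHS, so the equation holds at this point.

Answer: Holds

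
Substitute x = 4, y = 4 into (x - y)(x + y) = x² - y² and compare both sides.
LHS = (4 - 4)(4 + 4) = 0
RHS = 4² - 4² = 0

LHS = RHS: the two sides agree.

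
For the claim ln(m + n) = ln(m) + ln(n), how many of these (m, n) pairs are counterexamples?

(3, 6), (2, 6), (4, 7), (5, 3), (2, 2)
Testing each pair:
(3, 6): LHS = ln(9) ≈ 2.197, RHS = ln(3) + ln(6) ≈ 2.89 → counterexample
(2, 6): LHS = ln(8) ≈ 2.079, RHS = ln(2) + ln(6) ≈ 2.485 → counterexample
(4, 7): LHS = ln(11) ≈ 2.398, RHS = ln(4) + ln(7) ≈ 3.332 → counterexample
(5, 3): LHS = ln(8) ≈ 2.079, RHS = ln(3) + ln(5) ≈ 2.708 → counterexample
(2, 2): LHS = ln(4) ≈ 1.386, RHS = 2·ln(2) ≈ 1.386 → satisfies claim

That makes 4 counterexamples.

Answer: 4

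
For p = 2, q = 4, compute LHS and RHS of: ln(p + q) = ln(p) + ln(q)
LHS = ln(2 + 4) = ln(6) ≈ 1.792
RHS = ln(2) + ln(4) ≈ 2.079

LHS ≠ RHS (they differ by about 0.2877), so the equation does not hold here.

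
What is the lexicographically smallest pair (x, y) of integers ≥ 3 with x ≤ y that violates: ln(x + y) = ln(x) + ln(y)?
(x, y) = (3, 3)

Substituting (3, 3) into the claim:
LHS = ln(3 + 3) = ln(6) ≈ 1.792
RHS = ln(3) + ln(3) = 2·ln(3) ≈ 2.197

Since LHS ≠ RHS, this pair disproves the claim, and no lexicographically smaller pair (x ≤ y, integers ≥ 3) does.

For instance (7, 7) is also a counterexample (LHS = ln(14) ≈ 2.639, RHS = 2·ln(7) ≈ 3.892), but it's lexicographically larger.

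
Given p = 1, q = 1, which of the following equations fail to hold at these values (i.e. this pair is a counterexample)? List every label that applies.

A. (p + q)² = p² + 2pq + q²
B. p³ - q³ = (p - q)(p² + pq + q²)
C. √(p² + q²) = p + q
C

Evaluating each claim at the given values:
A. LHS = 4, RHS = 4 → holds here (LHS = RHS)
B. LHS = 0, RHS = 0 → holds here (LHS = RHS)
C. LHS = √(2) ≈ 1.414, RHS = 2 → fails here (LHS ≠ RHS)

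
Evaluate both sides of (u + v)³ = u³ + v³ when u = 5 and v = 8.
LHS = (5 + 8)³ = 2197
RHS = 5³ + 8³ = 637

LHS ≠ RHS, so the equation does not hold here.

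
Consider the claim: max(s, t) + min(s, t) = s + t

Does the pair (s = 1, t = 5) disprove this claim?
Substituting s = 1, t = 5:
LHS = max(1, 5) + min(1, 5) = 6
RHS = 1 + 5 = 6

The sides agree, so this pair does not disprove the claim.

Answer: No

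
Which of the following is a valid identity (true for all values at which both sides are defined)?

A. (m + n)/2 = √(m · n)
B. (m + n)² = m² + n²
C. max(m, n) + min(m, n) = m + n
C

A: fails at (3, 7) — LHS = 5, RHS = √(21) ≈ 4.583.
B: fails at (1, 1) — LHS = 4, RHS = 2.
C: holds — e.g. at (4, 4), both sides equal 8.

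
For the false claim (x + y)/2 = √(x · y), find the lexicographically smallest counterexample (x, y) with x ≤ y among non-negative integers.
(x, y) = (0, 1)

Substituting (0, 1) into the claim:
LHS = (0 + 1)/2 = 1/2
RHS = √(0 · 1) = 0

Since LHS ≠ RHS, this pair disproves the claim, and no lexicographically smaller pair (x ≤ y, non-negative integers) does.

For instance (0, 2) is also a counterexample (LHS = 1, RHS = 0), but it's lexicographically larger.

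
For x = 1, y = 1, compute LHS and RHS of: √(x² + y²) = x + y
LHS = √(1² + 1²) = √(2) ≈ 1.414
RHS = 1 + 1 = 2

LHS ≠ RHS (they differ by about 0.5858), so the equation does not hold here.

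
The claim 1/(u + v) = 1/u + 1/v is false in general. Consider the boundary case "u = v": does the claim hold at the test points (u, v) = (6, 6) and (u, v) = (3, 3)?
At (6, 6): LHS = 1/12 ≠ RHS = 1/3
At (3, 3): LHS = 1/6 ≠ RHS = 2/3

Answer: No, fails at both test points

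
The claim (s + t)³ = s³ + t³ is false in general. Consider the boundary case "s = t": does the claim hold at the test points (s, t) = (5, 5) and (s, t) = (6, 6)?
No, fails at both test points

At (5, 5): LHS = 1000 ≠ RHS = 250
At (6, 6): LHS = 1728 ≠ RHS = 432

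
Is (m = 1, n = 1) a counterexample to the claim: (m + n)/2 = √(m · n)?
Substituting m = 1, n = 1:
LHS = (1 + 1)/2 = 1
RHS = √(1 · 1) = 1

The sides agree, so this pair does not disprove the claim.

Answer: No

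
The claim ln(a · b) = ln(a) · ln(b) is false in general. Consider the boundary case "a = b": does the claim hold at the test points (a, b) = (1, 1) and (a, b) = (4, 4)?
At (1, 1): LHS = 0, RHS = 0 → equal
At (4, 4): LHS = ln(16) ≈ 2.773 ≠ RHS = ln(4)² ≈ 1.922

Answer: Only at (1, 1)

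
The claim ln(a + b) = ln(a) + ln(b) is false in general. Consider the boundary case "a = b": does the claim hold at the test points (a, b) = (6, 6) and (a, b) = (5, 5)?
At (6, 6): LHS = ln(12) ≈ 2.485 ≠ RHS = 2·ln(6) ≈ 3.584
At (5, 5): LHS = ln(10) ≈ 2.303 ≠ RHS = 2·ln(5) ≈ 3.219

Answer: No, fails at both test points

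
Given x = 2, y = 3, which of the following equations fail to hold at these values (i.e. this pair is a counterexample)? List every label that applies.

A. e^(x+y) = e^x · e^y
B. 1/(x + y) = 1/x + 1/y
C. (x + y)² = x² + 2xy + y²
B

Evaluating each claim at the given values:
A. LHS = e^5 ≈ 148.4, RHS = e^5 ≈ 148.4 → holds here (LHS = RHS)
B. LHS = 1/5, RHS = 5/6 → fails here (LHS ≠ RHS)
C. LHS = 25, RHS = 25 → holds here (LHS = RHS)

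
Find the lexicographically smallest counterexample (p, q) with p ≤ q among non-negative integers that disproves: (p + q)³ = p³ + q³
At (0, 6): both sides equal 216, so it holds there.

Substituting (1, 1) into the claim:
LHS = (1 + 1)³ = 8
RHS = 1³ + 1³ = 2

Since LHS ≠ RHS, this pair disproves the claim, and no lexicographically smaller pair (p ≤ q, non-negative integers) does.

For instance (2, 3) is also a counterexample (LHS = 125, RHS = 35), but it's lexicographically larger.

Answer: (p, q) = (1, 1)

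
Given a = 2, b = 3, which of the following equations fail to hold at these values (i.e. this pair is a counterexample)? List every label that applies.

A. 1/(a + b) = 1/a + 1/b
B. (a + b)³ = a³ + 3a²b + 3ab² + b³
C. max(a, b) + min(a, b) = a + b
Evaluating each claim at the given values:
A. LHS = 1/5, RHS = 5/6 → fails here (LHS ≠ RHS)
B. LHS = 125, RHS = 125 → holds here (LHS = RHS)
C. LHS = 5, RHS = 5 → holds here (LHS = RHS)

Answer: A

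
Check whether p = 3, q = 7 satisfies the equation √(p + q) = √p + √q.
Substituting p = 3, q = 7:

LHS = √(3 + 7) = √(10) ≈ 3.162
RHS = √3 + √7 = √(3) + √(7) ≈ 4.378

LHS ≠ RHS, so the equation does not hold at this point.

Answer: Fails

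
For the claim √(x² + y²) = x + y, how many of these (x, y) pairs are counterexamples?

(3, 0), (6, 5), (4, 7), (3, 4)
Testing each pair:
(3, 0): LHS = 3, RHS = 3 → satisfies claim
(6, 5): LHS = √(61) ≈ 7.81, RHS = 11 → counterexample
(4, 7): LHS = √(65) ≈ 8.062, RHS = 11 → counterexample
(3, 4): LHS = 5, RHS = 7 → counterexample

That makes 3 counterexamples.

Answer: 3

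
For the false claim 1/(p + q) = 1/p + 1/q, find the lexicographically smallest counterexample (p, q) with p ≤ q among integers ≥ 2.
Substituting (2, 2) into the claim:
LHS = 1/(2 + 2) = 1/4
RHS = 1/2 + 1/2 = 1

Since LHS ≠ RHS, this pair disproves the claim, and no lexicographically smaller pair (p ≤ q, integers ≥ 2) does.

For instance (8, 9) is also a counterexample (LHS = 1/17, RHS = 17/72), but it's lexicographically larger.

Answer: (p, q) = (2, 2)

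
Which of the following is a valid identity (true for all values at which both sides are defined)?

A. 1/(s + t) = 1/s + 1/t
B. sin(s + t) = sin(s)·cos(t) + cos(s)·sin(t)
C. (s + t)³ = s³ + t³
A: fails at (3, 4) — LHS = 1/7, RHS = 7/12.
B: holds — e.g. at (2, 4), both sides equal sin(6) ≈ -0.2794.
C: fails at (1, 5) — LHS = 216, RHS = 126.

Answer: B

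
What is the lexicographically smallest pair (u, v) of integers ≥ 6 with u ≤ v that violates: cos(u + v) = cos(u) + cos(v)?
(u, v) = (6, 6)

Substituting (6, 6) into the claim:
LHS = cos(6 + 6) = cos(12) ≈ 0.8439
RHS = cos(6) + cos(6) = 2·cos(6) ≈ 1.92

Since LHS ≠ RHS, this pair disproves the claim, and no lexicographically smaller pair (u ≤ v, integers ≥ 6) does.

For instance (11, 12) is also a counterexample (LHS = cos(23) ≈ -0.5328, RHS = cos(11) + cos(12) ≈ 0.8483), but it's lexicographically larger.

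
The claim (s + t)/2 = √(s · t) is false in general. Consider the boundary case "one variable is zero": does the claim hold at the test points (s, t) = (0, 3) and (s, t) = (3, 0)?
No, fails at both test points

At (0, 3): LHS = 3/2 ≠ RHS = 0
At (3, 0): LHS = 3/2 ≠ RHS = 0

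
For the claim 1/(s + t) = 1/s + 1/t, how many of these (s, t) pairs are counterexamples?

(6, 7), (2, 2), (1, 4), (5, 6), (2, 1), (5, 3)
Testing each pair:
(6, 7): LHS = 1/13, RHS = 13/42 → counterexample
(2, 2): LHS = 1/4, RHS = 1 → counterexample
(1, 4): LHS = 1/5, RHS = 5/4 → counterexample
(5, 6): LHS = 1/11, RHS = 11/30 → counterexample
(2, 1): LHS = 1/3, RHS = 3/2 → counterexample
(5, 3): LHS = 1/8, RHS = 8/15 → counterexample

That makes 6 counterexamples.

Answer: 6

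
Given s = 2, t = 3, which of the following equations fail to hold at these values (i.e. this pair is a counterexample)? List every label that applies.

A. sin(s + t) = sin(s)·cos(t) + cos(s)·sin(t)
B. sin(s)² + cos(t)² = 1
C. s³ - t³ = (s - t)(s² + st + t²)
B

Evaluating each claim at the given values:
A. LHS = sin(5) ≈ -0.9589, RHS = sin(2)·cos(3) + sin(3)·cos(2) ≈ -0.9589 → holds here (LHS = RHS)
B. LHS = sin(2)² + cos(3)² ≈ 1.807, RHS = 1 → fails here (LHS ≠ RHS)
C. LHS = -19, RHS = -19 → holds here (LHS = RHS)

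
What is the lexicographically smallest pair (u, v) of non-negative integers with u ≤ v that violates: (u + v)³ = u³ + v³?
(u, v) = (1, 1)

At (0, 1): both sides equal 1, so it holds there.
At (0, 3): both sides equal 27, so it holds there.

Substituting (1, 1) into the claim:
LHS = (1 + 1)³ = 8
RHS = 1³ + 1³ = 2

Since LHS ≠ RHS, this pair disproves the claim, and no lexicographically smaller pair (u ≤ v, non-negative integers) does.

For instance (1, 7) is also a counterexample (LHS = 512, RHS = 344), but it's lexicographically larger.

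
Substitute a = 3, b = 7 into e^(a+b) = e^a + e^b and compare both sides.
LHS = e^(3+7) = e^10 ≈ 22026.5
RHS = e^3 + e^7 ≈ 1117

LHS ≠ RHS (they differ by about 20909.7), so the equation does not hold here.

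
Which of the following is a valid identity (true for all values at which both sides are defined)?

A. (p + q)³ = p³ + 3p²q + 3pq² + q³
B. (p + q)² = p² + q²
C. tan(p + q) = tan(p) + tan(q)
A: holds — e.g. at (6, 7), both sides equal 2197.
B: fails at (1, 1) — LHS = 4, RHS = 2.
C: fails at (5, 8) — LHS = tan(13) ≈ 0.463, RHS = tan(8) + tan(5) ≈ -10.18.

Answer: A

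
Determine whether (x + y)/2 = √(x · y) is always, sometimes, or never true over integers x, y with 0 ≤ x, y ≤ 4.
It holds at (x, y) = (4, 4) (both sides equal 4), but fails at (x, y) = (3, 2) (LHS = 5/2, RHS = √(6) ≈ 2.449).

Answer: Sometimes true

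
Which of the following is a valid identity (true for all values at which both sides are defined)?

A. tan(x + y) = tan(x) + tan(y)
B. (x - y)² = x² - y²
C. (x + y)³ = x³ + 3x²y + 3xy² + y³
A: fails at (3, 5) — LHS = tan(8) ≈ -6.8, RHS = tan(5) + tan(3) ≈ -3.523.
B: fails at (1, 3) — LHS = 4, RHS = -8.
C: holds — e.g. at (3, 7), both sides equal 1000.

Answer: C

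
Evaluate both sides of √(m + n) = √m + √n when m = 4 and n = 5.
LHS = √(4 + 5) = 3
RHS = √4 + √5 = 2 + √(5) ≈ 4.236

LHS ≠ RHS (they differ by about 1.236), so the equation does not hold here.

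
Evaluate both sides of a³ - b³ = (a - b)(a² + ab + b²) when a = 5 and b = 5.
LHS = 5³ - 5³ = 0
RHS = (5 - 5)(5² + 5·5 + 5²) = 0

LHS = RHS: the two sides agree.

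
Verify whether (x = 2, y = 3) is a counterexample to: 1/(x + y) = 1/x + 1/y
Yes

Substituting x = 2, y = 3:
LHS = 1/(2 + 3) = 1/5
RHS = 1/2 + 1/3 = 5/6

Since LHS ≠ RHS, this pair disproves the claim.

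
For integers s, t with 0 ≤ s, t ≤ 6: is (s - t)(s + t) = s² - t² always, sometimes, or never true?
Always true

The identity holds for every pair in the range. For instance at (s, t) = (3, 0): both sides equal 9.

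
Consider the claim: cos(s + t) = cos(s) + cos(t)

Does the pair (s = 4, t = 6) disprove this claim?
Yes

Substituting s = 4, t = 6:
LHS = cos(4 + 6) = cos(10) ≈ -0.8391
RHS = cos(4) + cos(6) ≈ 0.3065

Since LHS ≠ RHS, this pair disproves the claim.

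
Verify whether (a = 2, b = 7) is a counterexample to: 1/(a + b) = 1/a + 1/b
Substituting a = 2, b = 7:
LHS = 1/(2 + 7) = 1/9
RHS = 1/2 + 1/7 = 9/14

Since LHS ≠ RHS, this pair disproves the claim.

Answer: Yes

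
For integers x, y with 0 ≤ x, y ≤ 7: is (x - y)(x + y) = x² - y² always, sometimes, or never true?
Always true

The identity holds for every pair in the range. For instance at (x, y) = (7, 7): both sides equal 0.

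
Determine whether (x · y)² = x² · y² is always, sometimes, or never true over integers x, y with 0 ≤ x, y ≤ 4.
Always true

The identity holds for every pair in the range. For instance at (x, y) = (2, 3): both sides equal 36.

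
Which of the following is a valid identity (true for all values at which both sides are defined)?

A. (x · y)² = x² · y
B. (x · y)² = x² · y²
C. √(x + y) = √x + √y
A: fails at (2, 3) — LHS = 36, RHS = 12.
B: holds — e.g. at (1, 2), both sides equal 4.
C: fails at (5, 8) — LHS = √(13) ≈ 3.606, RHS = √(5) + 2·√(2) ≈ 5.064.

Answer: B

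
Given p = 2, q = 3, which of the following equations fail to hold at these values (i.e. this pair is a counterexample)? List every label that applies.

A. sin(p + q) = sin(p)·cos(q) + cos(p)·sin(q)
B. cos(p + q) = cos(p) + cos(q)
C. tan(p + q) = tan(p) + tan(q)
Evaluating each claim at the given values:
A. LHS = sin(5) ≈ -0.9589, RHS = sin(2)·cos(3) + sin(3)·cos(2) ≈ -0.9589 → holds here (LHS = RHS)
B. LHS = cos(5) ≈ 0.2837, RHS = cos(3) + cos(2) ≈ -1.406 → fails here (LHS ≠ RHS)
C. LHS = tan(5) ≈ -3.381, RHS = tan(2) + tan(3) ≈ -2.328 → fails here (LHS ≠ RHS)

Answer: B, C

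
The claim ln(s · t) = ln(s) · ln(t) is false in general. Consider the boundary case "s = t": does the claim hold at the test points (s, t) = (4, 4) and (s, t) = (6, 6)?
At (4, 4): LHS = ln(16) ≈ 2.773 ≠ RHS = ln(4)² ≈ 1.922
At (6, 6): LHS = ln(36) ≈ 3.584 ≠ RHS = ln(6)² ≈ 3.21

Answer: No, fails at both test points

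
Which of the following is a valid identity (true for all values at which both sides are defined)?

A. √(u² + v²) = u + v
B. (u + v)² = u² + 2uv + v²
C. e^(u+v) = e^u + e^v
B

A: fails at (4, 4) — LHS = 4·√(2) ≈ 5.657, RHS = 8.
B: holds — e.g. at (3, 3), both sides equal 36.
C: fails at (1, 4) — LHS = e^5 ≈ 148.4, RHS = e + e^4 ≈ 57.32.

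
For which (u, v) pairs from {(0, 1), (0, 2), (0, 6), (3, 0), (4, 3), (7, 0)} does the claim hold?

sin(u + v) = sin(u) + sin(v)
(0, 1), (0, 2), (0, 6), (3, 0), (7, 0)

Testing each pair:
(0, 1): LHS = sin(1) ≈ 0.8415, RHS = sin(1) ≈ 0.8415 → holds
(0, 2): LHS = sin(2) ≈ 0.9093, RHS = sin(2) ≈ 0.9093 → holds
(0, 6): LHS = sin(6) ≈ -0.2794, RHS = sin(6) ≈ -0.2794 → holds
(3, 0): LHS = sin(3) ≈ 0.1411, RHS = sin(3) ≈ 0.1411 → holds
(4, 3): LHS = sin(7) ≈ 0.657, RHS = sin(4) + sin(3) ≈ -0.6157 → fails
(7, 0): LHS = sin(7) ≈ 0.657, RHS = sin(7) ≈ 0.657 → holds

5 of 6 pairs satisfy the claim.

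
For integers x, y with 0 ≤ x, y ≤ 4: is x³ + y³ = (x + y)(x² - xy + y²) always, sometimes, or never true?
The identity holds for every pair in the range. For instance at (x, y) = (3, 3): both sides equal 54.

Answer: Always true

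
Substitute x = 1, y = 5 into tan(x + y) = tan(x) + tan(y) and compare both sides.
LHS = tan(1 + 5) = tan(6) ≈ -0.291
RHS = tan(1) + tan(5) ≈ -1.823

LHS ≠ RHS (they differ by about 1.532), so the equation does not hold here.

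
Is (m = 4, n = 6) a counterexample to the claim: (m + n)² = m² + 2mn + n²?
No

Substituting m = 4, n = 6:
LHS = (4 + 6)² = 100
RHS = 4² + 2·4·6 + 6² = 100

The sides agree, so this pair does not disprove the claim.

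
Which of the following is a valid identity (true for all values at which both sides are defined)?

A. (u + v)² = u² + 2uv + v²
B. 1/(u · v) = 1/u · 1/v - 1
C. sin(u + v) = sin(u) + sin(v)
A: holds — e.g. at (1, 2), both sides equal 9.
B: fails at (2, 5) — LHS = 1/10, RHS = -9/10.
C: fails at (1, 5) — LHS = sin(6) ≈ -0.2794, RHS = sin(5) + sin(1) ≈ -0.1175.

Answer: A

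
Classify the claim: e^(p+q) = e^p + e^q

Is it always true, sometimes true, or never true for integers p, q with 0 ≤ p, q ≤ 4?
Never true

The claim fails for every pair in the range. For instance at (p, q) = (2, 1): LHS = e^3 ≈ 20.09, RHS = e + e^2 ≈ 10.11.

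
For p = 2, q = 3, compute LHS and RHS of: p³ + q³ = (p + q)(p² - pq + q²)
LHS = 2³ + 3³ = 35
RHS = (2 + 3)(2² - 2·3 + 3²) = 35

LHS = RHS: the two sides agree.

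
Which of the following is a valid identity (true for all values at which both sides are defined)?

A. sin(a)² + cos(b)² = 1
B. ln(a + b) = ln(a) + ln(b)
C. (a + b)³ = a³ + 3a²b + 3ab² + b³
A: fails at (6, 7) — LHS = sin(6)² + cos(7)² ≈ 0.6464, RHS = 1.
B: fails at (3, 5) — LHS = ln(8) ≈ 2.079, RHS = ln(3) + ln(5) ≈ 2.708.
C: holds — e.g. at (2, 3), both sides equal 125.

Answer: C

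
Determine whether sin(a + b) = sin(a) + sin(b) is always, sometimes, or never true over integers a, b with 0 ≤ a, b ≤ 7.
Sometimes true

It holds at (a, b) = (0, 0) (both sides equal 0), but fails at (a, b) = (5, 1) (LHS = sin(6) ≈ -0.2794, RHS = sin(5) + sin(1) ≈ -0.1175).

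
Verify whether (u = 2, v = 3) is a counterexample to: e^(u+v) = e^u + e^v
Substituting u = 2, v = 3:
LHS = e^(2+3) = e^5 ≈ 148.4
RHS = e^2 + e^3 ≈ 27.47

Since LHS ≠ RHS, this pair disproves the claim.

Answer: Yes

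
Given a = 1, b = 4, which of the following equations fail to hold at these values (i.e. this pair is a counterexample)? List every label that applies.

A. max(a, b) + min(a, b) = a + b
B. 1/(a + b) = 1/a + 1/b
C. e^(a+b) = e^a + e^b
B, C

Evaluating each claim at the given values:
A. LHS = 5, RHS = 5 → holds here (LHS = RHS)
B. LHS = 1/5, RHS = 5/4 → fails here (LHS ≠ RHS)
C. LHS = e^5 ≈ 148.4, RHS = e + e^4 ≈ 57.32 → fails here (LHS ≠ RHS)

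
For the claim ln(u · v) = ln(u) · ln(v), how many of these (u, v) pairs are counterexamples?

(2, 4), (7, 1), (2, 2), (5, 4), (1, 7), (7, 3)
Testing each pair:
(2, 4): LHS = ln(8) ≈ 2.079, RHS = ln(2)·ln(4) ≈ 0.9609 → counterexample
(7, 1): LHS = ln(7) ≈ 1.946, RHS = 0 → counterexample
(2, 2): LHS = ln(4) ≈ 1.386, RHS = ln(2)² ≈ 0.4805 → counterexample
(5, 4): LHS = ln(20) ≈ 2.996, RHS = ln(4)·ln(5) ≈ 2.231 → counterexample
(1, 7): LHS = ln(7) ≈ 1.946, RHS = 0 → counterexample
(7, 3): LHS = ln(21) ≈ 3.045, RHS = ln(3)·ln(7) ≈ 2.138 → counterexample

That makes 6 counterexamples.

Answer: 6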